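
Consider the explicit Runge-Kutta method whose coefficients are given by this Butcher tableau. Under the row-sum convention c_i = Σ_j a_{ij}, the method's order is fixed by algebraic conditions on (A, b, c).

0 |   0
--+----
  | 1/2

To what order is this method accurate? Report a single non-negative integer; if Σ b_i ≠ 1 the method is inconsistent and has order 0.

b = (1/2)
c = (0)
Σ b_i: 1/2·1 = 1/2 ≠ 1 ⇒ order 0.

0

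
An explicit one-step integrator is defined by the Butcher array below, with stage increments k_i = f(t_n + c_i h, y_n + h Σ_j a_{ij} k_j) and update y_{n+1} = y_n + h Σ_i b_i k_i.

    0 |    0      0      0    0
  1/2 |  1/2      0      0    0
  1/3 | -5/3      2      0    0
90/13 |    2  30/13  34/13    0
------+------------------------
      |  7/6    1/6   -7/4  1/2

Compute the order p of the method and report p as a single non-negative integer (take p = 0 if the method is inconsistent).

0

b = (7/6, 1/6, -7/4, 1/2)
c = (0, 1/2, 1/3, 90/13)
Ac = (0, 0, 1, 79/39)
Σ b_i: 7/6·1 + 1/6·1 + (-7/4)·1 + 1/2·1 = 1/12 ≠ 1 ⇒ order 0.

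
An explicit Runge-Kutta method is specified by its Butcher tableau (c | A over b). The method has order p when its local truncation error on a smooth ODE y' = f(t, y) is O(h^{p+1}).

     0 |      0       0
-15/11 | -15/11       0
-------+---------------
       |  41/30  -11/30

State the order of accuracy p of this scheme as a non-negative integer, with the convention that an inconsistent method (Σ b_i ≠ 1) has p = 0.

b = (41/30, -11/30)
c = (0, -15/11)
Σ b_i: 41/30·1 + (-11/30)·1 = 1 ✓
b·c: (-11/30)·(-15/11) = 1/2 ✓; 2 stages ⇒ order 2.

2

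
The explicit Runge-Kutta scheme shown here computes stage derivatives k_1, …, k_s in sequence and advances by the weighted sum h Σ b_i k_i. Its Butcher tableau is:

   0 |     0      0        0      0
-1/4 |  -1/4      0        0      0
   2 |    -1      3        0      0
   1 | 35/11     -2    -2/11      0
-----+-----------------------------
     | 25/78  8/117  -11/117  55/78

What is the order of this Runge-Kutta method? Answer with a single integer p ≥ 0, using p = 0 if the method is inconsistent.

3

b = (25/78, 8/117, -11/117, 55/78)
c = (0, -1/4, 2, 1)
Ac = (0, 0, -3/4, 3/22)
Σ b_i: 25/78·1 + 8/117·1 + (-11/117)·1 + 55/78·1 = 1 ✓
b·c: 8/117·(-1/4) + (-11/117)·2 + 55/78·1 = 1/2 ✓
b·c²: 8/117·1/16 + (-11/117)·4 + 55/78·1 = 1/3 ✓
b·Ac: (-11/117)·(-3/4) + 55/78·3/22 = 1/6 ✓
b·c³: 8/117·(-1/64) + (-11/117)·8 + 55/78·1 = -5/104 ≠ 1/4 ⇒ order 3.
b·(c∘Ac): (-11/117)·(-3/2) + 55/78·3/22 = 37/156 ≠ 1/8
b·Ac²: (-11/117)·3/16 + 55/78·(-75/88) = -193/312 ≠ 1/12
b·A²c: 55/78·3/22 = 5/52 ≠ 1/24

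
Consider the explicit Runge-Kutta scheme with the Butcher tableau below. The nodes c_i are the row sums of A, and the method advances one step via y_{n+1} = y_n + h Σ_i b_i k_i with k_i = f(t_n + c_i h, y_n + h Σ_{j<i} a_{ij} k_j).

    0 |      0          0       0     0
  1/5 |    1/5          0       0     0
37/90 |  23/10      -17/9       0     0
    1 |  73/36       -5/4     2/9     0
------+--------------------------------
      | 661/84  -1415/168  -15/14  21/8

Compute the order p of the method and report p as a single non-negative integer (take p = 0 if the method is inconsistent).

2

b = (661/84, -1415/168, -15/14, 21/8)
c = (0, 1/5, 37/90, 1)
Ac = (0, 0, -17/45, -257/1620)
Σ b_i: 661/84·1 + (-1415/168)·1 + (-15/14)·1 + 21/8·1 = 1 ✓
b·c: (-1415/168)·1/5 + (-15/14)·37/90 + 21/8·1 = 1/2 ✓
b·c²: (-1415/168)·1/25 + (-15/14)·1369/8100 + 21/8·1 = 15929/7560 ≠ 1/3 ⇒ order 2.
b·Ac: (-15/14)·(-17/45) + 21/8·(-257/1620) = -353/30240 ≠ 1/6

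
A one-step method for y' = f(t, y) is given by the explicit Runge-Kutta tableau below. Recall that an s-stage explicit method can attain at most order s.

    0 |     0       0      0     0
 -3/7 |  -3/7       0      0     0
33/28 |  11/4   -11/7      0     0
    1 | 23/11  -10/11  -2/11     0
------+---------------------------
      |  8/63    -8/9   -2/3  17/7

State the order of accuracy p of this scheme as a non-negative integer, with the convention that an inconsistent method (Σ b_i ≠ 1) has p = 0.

b = (8/63, -8/9, -2/3, 17/7)
c = (0, -3/7, 33/28, 1)
Ac = (0, 0, 33/49, 27/154)
Σ b_i: 8/63·1 + (-8/9)·1 + (-2/3)·1 + 17/7·1 = 1 ✓
b·c: (-8/9)·(-3/7) + (-2/3)·33/28 + 17/7·1 = 85/42 ≠ 1/2 ⇒ order 1.

1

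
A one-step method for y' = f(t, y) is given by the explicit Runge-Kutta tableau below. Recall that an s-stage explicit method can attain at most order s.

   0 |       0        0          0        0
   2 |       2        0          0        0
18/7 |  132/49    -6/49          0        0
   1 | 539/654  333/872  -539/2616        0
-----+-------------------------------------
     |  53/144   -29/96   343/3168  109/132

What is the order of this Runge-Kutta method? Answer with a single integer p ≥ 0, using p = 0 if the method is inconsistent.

b = (53/144, -29/96, 343/3168, 109/132)
c = (0, 2, 18/7, 1)
Ac = (0, 0, -12/49, 51/218)
Σ b_i: 53/144·1 + (-29/96)·1 + 343/3168·1 + 109/132·1 = 1 ✓
b·c: (-29/96)·2 + 343/3168·18/7 + 109/132·1 = 1/2 ✓
b·c²: (-29/96)·4 + 343/3168·324/49 + 109/132·1 = 1/3 ✓
b·Ac: 343/3168·(-12/49) + 109/132·51/218 = 1/6 ✓
b·c³: (-29/96)·8 + 343/3168·5832/343 + 109/132·1 = 1/4 ✓
b·(c∘Ac): 343/3168·(-216/343) + 109/132·51/218 = 1/8 ✓
b·Ac²: 343/3168·(-24/49) + 109/132·18/109 = 1/12 ✓
b·A²c: 109/132·11/218 = 1/24 ✓; 4 stages ⇒ order 4.

4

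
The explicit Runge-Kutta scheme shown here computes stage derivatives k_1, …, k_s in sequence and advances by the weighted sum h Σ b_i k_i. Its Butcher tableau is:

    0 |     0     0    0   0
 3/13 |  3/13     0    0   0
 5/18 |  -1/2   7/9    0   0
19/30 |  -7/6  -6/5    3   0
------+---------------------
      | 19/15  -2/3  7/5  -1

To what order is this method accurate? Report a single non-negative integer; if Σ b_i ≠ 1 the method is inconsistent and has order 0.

b = (19/15, -2/3, 7/5, -1)
c = (0, 3/13, 5/18, 19/30)
Ac = (0, 0, 7/39, 217/390)
Σ b_i: 19/15·1 + (-2/3)·1 + 7/5·1 + (-1)·1 = 1 ✓
b·c: (-2/3)·3/13 + 7/5·5/18 + (-1)·19/30 = -233/585 ≠ 1/2 ⇒ order 1.

1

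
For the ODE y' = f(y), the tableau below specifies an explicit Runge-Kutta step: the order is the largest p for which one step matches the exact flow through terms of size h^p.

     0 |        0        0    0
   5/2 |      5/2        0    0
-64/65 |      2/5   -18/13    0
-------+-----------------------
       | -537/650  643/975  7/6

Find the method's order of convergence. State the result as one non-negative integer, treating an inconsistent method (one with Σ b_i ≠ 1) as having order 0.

b = (-537/650, 643/975, 7/6)
c = (0, 5/2, -64/65)
Ac = (0, 0, -45/13)
Σ b_i: (-537/650)·1 + 643/975·1 + 7/6·1 = 1 ✓
b·c: 643/975·5/2 + 7/6·(-64/65) = 1/2 ✓
b·c²: 643/975·25/4 + 7/6·4096/4225 = 88773/16900 ≠ 1/3 ⇒ order 2.
b·Ac: 7/6·(-45/13) = -105/26 ≠ 1/6

2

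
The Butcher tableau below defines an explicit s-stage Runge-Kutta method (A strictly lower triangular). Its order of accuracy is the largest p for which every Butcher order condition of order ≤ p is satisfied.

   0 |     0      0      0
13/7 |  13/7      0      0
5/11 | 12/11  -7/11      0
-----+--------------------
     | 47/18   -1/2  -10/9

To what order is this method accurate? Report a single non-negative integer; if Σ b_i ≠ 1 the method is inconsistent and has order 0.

b = (47/18, -1/2, -10/9)
c = (0, 13/7, 5/11)
Ac = (0, 0, -13/11)
Σ b_i: 47/18·1 + (-1/2)·1 + (-10/9)·1 = 1 ✓
b·c: (-1/2)·13/7 + (-10/9)·5/11 = -1987/1386 ≠ 1/2 ⇒ order 1.

1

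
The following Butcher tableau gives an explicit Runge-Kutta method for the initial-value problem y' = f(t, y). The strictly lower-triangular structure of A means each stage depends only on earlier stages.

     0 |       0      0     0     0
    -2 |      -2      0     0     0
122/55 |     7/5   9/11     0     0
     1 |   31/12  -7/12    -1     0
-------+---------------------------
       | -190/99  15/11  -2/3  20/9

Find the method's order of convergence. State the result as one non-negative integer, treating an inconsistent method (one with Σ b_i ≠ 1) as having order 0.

1

b = (-190/99, 15/11, -2/3, 20/9)
c = (0, -2, 122/55, 1)
Ac = (0, 0, -18/11, -347/330)
Σ b_i: (-190/99)·1 + 15/11·1 + (-2/3)·1 + 20/9·1 = 1 ✓
b·c: 15/11·(-2) + (-2/3)·122/55 + 20/9·1 = -982/495 ≠ 1/2 ⇒ order 1.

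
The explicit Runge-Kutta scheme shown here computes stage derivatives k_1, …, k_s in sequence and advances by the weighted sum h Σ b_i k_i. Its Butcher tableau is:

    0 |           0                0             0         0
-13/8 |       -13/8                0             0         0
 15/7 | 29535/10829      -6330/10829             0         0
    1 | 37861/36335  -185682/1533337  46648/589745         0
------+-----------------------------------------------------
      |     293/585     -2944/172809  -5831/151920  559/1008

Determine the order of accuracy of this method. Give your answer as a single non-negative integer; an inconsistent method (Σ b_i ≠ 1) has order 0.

b = (293/585, -2944/172809, -5831/151920, 559/1008)
c = (0, -13/8, 15/7, 1)
Ac = (0, 0, 3165/3332, 63/172)
Σ b_i: 293/585·1 + (-2944/172809)·1 + (-5831/151920)·1 + 559/1008·1 = 1 ✓
b·c: (-2944/172809)·(-13/8) + (-5831/151920)·15/7 + 559/1008·1 = 1/2 ✓
b·c²: (-2944/172809)·169/64 + (-5831/151920)·225/49 + 559/1008·1 = 1/3 ✓
b·Ac: (-5831/151920)·3165/3332 + 559/1008·63/172 = 1/6 ✓
b·c³: (-2944/172809)·(-2197/512) + (-5831/151920)·3375/343 + 559/1008·1 = 1/4 ✓
b·(c∘Ac): (-5831/151920)·47475/23324 + 559/1008·63/172 = 1/8 ✓
b·Ac²: (-5831/151920)·(-41145/26656) + 559/1008·777/17888 = 1/12 ✓
b·A²c: 559/1008·42/559 = 1/24 ✓; 4 stages ⇒ order 4.

4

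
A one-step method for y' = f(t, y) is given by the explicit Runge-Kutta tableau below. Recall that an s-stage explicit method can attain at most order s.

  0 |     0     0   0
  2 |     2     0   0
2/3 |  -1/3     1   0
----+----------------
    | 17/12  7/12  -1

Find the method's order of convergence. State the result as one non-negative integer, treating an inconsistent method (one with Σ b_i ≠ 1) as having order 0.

b = (17/12, 7/12, -1)
c = (0, 2, 2/3)
Ac = (0, 0, 2)
Σ b_i: 17/12·1 + 7/12·1 + (-1)·1 = 1 ✓
b·c: 7/12·2 + (-1)·2/3 = 1/2 ✓
b·c²: 7/12·4 + (-1)·4/9 = 17/9 ≠ 1/3 ⇒ order 2.
b·Ac: (-1)·2 = -2 ≠ 1/6

2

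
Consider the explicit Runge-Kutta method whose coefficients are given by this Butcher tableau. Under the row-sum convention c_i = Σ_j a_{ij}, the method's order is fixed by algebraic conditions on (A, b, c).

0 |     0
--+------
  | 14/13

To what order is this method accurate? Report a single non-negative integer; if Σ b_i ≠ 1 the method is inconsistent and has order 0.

0

b = (14/13)
c = (0)
Σ b_i: 14/13·1 = 14/13 ≠ 1 ⇒ order 0.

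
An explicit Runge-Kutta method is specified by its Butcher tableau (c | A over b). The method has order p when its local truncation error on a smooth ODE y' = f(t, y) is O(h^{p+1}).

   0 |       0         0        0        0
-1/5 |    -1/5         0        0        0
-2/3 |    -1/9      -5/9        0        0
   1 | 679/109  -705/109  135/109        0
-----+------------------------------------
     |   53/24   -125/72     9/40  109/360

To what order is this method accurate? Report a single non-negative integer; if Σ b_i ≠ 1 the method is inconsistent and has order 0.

b = (53/24, -125/72, 9/40, 109/360)
c = (0, -1/5, -2/3, 1)
Ac = (0, 0, 1/9, 51/109)
Σ b_i: 53/24·1 + (-125/72)·1 + 9/40·1 + 109/360·1 = 1 ✓
b·c: (-125/72)·(-1/5) + 9/40·(-2/3) + 109/360·1 = 1/2 ✓
b·c²: (-125/72)·1/25 + 9/40·4/9 + 109/360·1 = 1/3 ✓
b·Ac: 9/40·1/9 + 109/360·51/109 = 1/6 ✓
b·c³: (-125/72)·(-1/125) + 9/40·(-8/27) + 109/360·1 = 1/4 ✓
b·(c∘Ac): 9/40·(-2/27) + 109/360·51/109 = 1/8 ✓
b·Ac²: 9/40·(-1/45) + 109/360·159/545 = 1/12 ✓
b·A²c: 109/360·15/109 = 1/24 ✓; 4 stages ⇒ order 4.

4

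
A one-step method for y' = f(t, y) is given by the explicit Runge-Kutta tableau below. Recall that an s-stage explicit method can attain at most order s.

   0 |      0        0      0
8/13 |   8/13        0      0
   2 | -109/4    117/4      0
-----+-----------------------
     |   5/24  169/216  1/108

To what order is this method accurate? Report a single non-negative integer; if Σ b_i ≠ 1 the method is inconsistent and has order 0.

3

b = (5/24, 169/216, 1/108)
c = (0, 8/13, 2)
Ac = (0, 0, 18)
Σ b_i: 5/24·1 + 169/216·1 + 1/108·1 = 1 ✓
b·c: 169/216·8/13 + 1/108·2 = 1/2 ✓
b·c²: 169/216·64/169 + 1/108·4 = 1/3 ✓
b·Ac: 1/108·18 = 1/6 ✓; 3 stages ⇒ order 3.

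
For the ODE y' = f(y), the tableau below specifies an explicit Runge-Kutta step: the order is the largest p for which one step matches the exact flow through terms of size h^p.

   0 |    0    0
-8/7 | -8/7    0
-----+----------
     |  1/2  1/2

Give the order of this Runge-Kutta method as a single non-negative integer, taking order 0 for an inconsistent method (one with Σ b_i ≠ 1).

1

b = (1/2, 1/2)
c = (0, -8/7)
Σ b_i: 1/2·1 + 1/2·1 = 1 ✓
b·c: 1/2·(-8/7) = -4/7 ≠ 1/2 ⇒ order 1.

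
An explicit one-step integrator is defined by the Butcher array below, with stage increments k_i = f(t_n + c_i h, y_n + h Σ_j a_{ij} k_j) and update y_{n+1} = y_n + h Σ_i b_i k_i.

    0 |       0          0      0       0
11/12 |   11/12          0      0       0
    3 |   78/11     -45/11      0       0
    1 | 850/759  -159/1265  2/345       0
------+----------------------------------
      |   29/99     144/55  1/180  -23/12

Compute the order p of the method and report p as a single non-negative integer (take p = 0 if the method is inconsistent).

b = (29/99, 144/55, 1/180, -23/12)
c = (0, 11/12, 3, 1)
Ac = (0, 0, -15/4, -9/92)
Σ b_i: 29/99·1 + 144/55·1 + 1/180·1 + (-23/12)·1 = 1 ✓
b·c: 144/55·11/12 + 1/180·3 + (-23/12)·1 = 1/2 ✓
b·c²: 144/55·121/144 + 1/180·9 + (-23/12)·1 = 1/3 ✓
b·Ac: 1/180·(-15/4) + (-23/12)·(-9/92) = 1/6 ✓
b·c³: 144/55·1331/1728 + 1/180·27 + (-23/12)·1 = 1/4 ✓
b·(c∘Ac): 1/180·(-45/4) + (-23/12)·(-9/92) = 1/8 ✓
b·Ac²: 1/180·(-55/16) + (-23/12)·(-59/1104) = 1/12 ✓
b·A²c: (-23/12)·(-1/46) = 1/24 ✓; 4 stages ⇒ order 4.

4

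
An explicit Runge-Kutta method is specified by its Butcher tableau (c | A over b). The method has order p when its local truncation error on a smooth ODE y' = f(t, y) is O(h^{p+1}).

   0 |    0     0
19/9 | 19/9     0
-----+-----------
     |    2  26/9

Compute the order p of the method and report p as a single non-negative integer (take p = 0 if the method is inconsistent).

b = (2, 26/9)
c = (0, 19/9)
Σ b_i: 2·1 + 26/9·1 = 44/9 ≠ 1 ⇒ order 0.

0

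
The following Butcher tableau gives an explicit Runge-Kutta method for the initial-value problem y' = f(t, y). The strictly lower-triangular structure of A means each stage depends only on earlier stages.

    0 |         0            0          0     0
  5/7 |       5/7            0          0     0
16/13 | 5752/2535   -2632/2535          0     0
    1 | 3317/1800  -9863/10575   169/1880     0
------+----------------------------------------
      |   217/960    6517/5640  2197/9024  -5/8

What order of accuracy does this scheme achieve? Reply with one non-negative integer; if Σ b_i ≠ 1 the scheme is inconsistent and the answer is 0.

b = (217/960, 6517/5640, 2197/9024, -5/8)
c = (0, 5/7, 16/13, 1)
Ac = (0, 0, -376/507, -5/9)
Σ b_i: 217/960·1 + 6517/5640·1 + 2197/9024·1 + (-5/8)·1 = 1 ✓
b·c: 6517/5640·5/7 + 2197/9024·16/13 + (-5/8)·1 = 1/2 ✓
b·c²: 6517/5640·25/49 + 2197/9024·256/169 + (-5/8)·1 = 1/3 ✓
b·Ac: 2197/9024·(-376/507) + (-5/8)·(-5/9) = 1/6 ✓
b·c³: 6517/5640·125/343 + 2197/9024·4096/2197 + (-5/8)·1 = 1/4 ✓
b·(c∘Ac): 2197/9024·(-6016/6591) + (-5/8)·(-5/9) = 1/8 ✓
b·Ac²: 2197/9024·(-1880/3549) + (-5/8)·(-107/315) = 1/12 ✓
b·A²c: (-5/8)·(-1/15) = 1/24 ✓; 4 stages ⇒ order 4.

4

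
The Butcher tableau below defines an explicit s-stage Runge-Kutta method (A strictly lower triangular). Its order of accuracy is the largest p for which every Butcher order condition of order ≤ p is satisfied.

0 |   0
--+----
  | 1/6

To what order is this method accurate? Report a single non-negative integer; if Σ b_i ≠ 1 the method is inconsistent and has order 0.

0

b = (1/6)
c = (0)
Σ b_i: 1/6·1 = 1/6 ≠ 1 ⇒ order 0.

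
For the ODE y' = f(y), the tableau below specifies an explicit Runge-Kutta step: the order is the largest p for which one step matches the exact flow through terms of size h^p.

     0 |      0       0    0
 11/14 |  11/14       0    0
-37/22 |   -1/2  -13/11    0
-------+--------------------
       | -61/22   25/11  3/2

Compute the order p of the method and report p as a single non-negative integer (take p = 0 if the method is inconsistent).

b = (-61/22, 25/11, 3/2)
c = (0, 11/14, -37/22)
Ac = (0, 0, -13/14)
Σ b_i: (-61/22)·1 + 25/11·1 + 3/2·1 = 1 ✓
b·c: 25/11·11/14 + 3/2·(-37/22) = -227/308 ≠ 1/2 ⇒ order 1.

1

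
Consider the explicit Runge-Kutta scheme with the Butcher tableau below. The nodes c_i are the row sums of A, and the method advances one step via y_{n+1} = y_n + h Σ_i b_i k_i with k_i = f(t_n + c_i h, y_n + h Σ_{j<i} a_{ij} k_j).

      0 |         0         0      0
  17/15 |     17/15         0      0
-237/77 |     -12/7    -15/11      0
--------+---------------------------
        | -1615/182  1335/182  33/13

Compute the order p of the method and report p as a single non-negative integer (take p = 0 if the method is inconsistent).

2

b = (-1615/182, 1335/182, 33/13)
c = (0, 17/15, -237/77)
Ac = (0, 0, -17/11)
Σ b_i: (-1615/182)·1 + 1335/182·1 + 33/13·1 = 1 ✓
b·c: 1335/182·17/15 + 33/13·(-237/77) = 1/2 ✓
b·c²: 1335/182·289/225 + 33/13·56169/5929 = 7035727/210210 ≠ 1/3 ⇒ order 2.
b·Ac: 33/13·(-17/11) = -51/13 ≠ 1/6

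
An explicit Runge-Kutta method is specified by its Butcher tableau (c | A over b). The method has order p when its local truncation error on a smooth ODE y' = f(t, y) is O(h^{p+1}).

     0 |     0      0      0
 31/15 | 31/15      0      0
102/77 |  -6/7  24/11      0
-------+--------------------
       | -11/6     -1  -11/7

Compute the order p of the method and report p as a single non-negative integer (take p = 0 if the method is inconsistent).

0

b = (-11/6, -1, -11/7)
c = (0, 31/15, 102/77)
Ac = (0, 0, 248/55)
Σ b_i: (-11/6)·1 + (-1)·1 + (-11/7)·1 = -185/42 ≠ 1 ⇒ order 0.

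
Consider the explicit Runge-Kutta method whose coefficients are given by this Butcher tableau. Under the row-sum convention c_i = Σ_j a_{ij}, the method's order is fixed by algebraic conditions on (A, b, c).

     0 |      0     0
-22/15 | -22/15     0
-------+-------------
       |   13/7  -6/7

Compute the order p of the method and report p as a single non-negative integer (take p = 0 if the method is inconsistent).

b = (13/7, -6/7)
c = (0, -22/15)
Σ b_i: 13/7·1 + (-6/7)·1 = 1 ✓
b·c: (-6/7)·(-22/15) = 44/35 ≠ 1/2 ⇒ order 1.

1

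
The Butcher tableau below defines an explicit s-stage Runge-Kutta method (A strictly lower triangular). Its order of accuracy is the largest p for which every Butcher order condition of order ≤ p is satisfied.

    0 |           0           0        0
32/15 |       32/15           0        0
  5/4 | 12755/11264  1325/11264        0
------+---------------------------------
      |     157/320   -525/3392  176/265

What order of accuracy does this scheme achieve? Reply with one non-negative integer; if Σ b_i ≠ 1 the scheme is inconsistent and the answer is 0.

b = (157/320, -525/3392, 176/265)
c = (0, 32/15, 5/4)
Ac = (0, 0, 265/1056)
Σ b_i: 157/320·1 + (-525/3392)·1 + 176/265·1 = 1 ✓
b·c: (-525/3392)·32/15 + 176/265·5/4 = 1/2 ✓
b·c²: (-525/3392)·1024/225 + 176/265·25/16 = 1/3 ✓
b·Ac: 176/265·265/1056 = 1/6 ✓; 3 stages ⇒ order 3.

3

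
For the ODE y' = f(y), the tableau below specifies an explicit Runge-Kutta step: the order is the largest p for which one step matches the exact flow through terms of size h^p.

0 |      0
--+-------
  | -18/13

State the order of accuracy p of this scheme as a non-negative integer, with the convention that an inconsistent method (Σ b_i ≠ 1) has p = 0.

b = (-18/13)
c = (0)
Σ b_i: (-18/13)·1 = -18/13 ≠ 1 ⇒ order 0.

0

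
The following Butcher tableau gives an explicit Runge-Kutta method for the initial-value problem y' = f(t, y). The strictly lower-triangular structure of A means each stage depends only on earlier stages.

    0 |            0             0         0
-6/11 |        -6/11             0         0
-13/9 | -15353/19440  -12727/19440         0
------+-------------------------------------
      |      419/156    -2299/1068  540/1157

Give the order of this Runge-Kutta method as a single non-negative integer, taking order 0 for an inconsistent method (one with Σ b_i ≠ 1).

b = (419/156, -2299/1068, 540/1157)
c = (0, -6/11, -13/9)
Ac = (0, 0, 1157/3240)
Σ b_i: 419/156·1 + (-2299/1068)·1 + 540/1157·1 = 1 ✓
b·c: (-2299/1068)·(-6/11) + 540/1157·(-13/9) = 1/2 ✓
b·c²: (-2299/1068)·36/121 + 540/1157·169/81 = 1/3 ✓
b·Ac: 540/1157·1157/3240 = 1/6 ✓; 3 stages ⇒ order 3.

3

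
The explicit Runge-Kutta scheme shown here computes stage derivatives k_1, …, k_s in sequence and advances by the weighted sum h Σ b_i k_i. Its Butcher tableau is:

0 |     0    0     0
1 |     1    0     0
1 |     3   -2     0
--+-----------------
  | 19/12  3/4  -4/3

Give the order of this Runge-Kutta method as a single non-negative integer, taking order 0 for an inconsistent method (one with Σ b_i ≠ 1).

b = (19/12, 3/4, -4/3)
c = (0, 1, 1)
Ac = (0, 0, -2)
Σ b_i: 19/12·1 + 3/4·1 + (-4/3)·1 = 1 ✓
b·c: 3/4·1 + (-4/3)·1 = -7/12 ≠ 1/2 ⇒ order 1.

1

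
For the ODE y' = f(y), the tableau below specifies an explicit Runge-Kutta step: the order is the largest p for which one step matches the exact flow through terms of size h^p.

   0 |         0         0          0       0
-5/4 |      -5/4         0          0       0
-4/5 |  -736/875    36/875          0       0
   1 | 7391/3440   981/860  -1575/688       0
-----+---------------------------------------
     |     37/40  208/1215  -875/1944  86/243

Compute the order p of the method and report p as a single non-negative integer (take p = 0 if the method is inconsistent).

4

b = (37/40, 208/1215, -875/1944, 86/243)
c = (0, -5/4, -4/5, 1)
Ac = (0, 0, -9/175, 279/688)
Σ b_i: 37/40·1 + 208/1215·1 + (-875/1944)·1 + 86/243·1 = 1 ✓
b·c: 208/1215·(-5/4) + (-875/1944)·(-4/5) + 86/243·1 = 1/2 ✓
b·c²: 208/1215·25/16 + (-875/1944)·16/25 + 86/243·1 = 1/3 ✓
b·Ac: (-875/1944)·(-9/175) + 86/243·279/688 = 1/6 ✓
b·c³: 208/1215·(-125/64) + (-875/1944)·(-64/125) + 86/243·1 = 1/4 ✓
b·(c∘Ac): (-875/1944)·36/875 + 86/243·279/688 = 1/8 ✓
b·Ac²: (-875/1944)·9/140 + 86/243·873/2752 = 1/12 ✓
b·A²c: 86/243·81/688 = 1/24 ✓; 4 stages ⇒ order 4.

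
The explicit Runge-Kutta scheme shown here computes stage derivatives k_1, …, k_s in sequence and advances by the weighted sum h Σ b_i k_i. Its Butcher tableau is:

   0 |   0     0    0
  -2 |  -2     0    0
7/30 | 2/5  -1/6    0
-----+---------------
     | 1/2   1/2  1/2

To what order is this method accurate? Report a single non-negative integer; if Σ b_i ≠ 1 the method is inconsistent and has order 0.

0

b = (1/2, 1/2, 1/2)
c = (0, -2, 7/30)
Ac = (0, 0, 1/3)
Σ b_i: 1/2·1 + 1/2·1 + 1/2·1 = 3/2 ≠ 1 ⇒ order 0.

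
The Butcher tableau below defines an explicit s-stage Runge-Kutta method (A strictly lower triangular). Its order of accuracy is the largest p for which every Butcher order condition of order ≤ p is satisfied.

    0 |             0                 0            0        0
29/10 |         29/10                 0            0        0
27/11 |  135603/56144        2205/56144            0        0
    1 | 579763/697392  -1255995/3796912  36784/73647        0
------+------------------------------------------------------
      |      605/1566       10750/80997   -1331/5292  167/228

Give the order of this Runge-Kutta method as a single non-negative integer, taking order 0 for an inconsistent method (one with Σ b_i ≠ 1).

4

b = (605/1566, 10750/80997, -1331/5292, 167/228)
c = (0, 29/10, 27/11, 1)
Ac = (0, 0, 441/3872, 1425/5344)
Σ b_i: 605/1566·1 + 10750/80997·1 + (-1331/5292)·1 + 167/228·1 = 1 ✓
b·c: 10750/80997·29/10 + (-1331/5292)·27/11 + 167/228·1 = 1/2 ✓
b·c²: 10750/80997·841/100 + (-1331/5292)·729/121 + 167/228·1 = 1/3 ✓
b·Ac: (-1331/5292)·441/3872 + 167/228·1425/5344 = 1/6 ✓
b·c³: 10750/80997·24389/1000 + (-1331/5292)·19683/1331 + 167/228·1 = 1/4 ✓
b·(c∘Ac): (-1331/5292)·11907/42592 + 167/228·1425/5344 = 1/8 ✓
b·Ac²: (-1331/5292)·12789/38720 + 167/228·12141/53440 = 1/12 ✓
b·A²c: 167/228·19/334 = 1/24 ✓; 4 stages ⇒ order 4.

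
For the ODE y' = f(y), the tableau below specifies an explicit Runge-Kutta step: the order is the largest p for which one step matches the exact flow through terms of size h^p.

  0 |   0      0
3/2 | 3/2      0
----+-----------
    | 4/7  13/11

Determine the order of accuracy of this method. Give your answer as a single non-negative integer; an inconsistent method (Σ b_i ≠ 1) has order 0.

b = (4/7, 13/11)
c = (0, 3/2)
Σ b_i: 4/7·1 + 13/11·1 = 135/77 ≠ 1 ⇒ order 0.

0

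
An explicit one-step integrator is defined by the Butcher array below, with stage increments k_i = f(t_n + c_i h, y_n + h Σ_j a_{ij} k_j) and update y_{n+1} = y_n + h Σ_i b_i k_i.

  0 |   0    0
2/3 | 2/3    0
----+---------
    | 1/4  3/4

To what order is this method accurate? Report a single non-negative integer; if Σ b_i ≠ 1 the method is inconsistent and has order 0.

2

b = (1/4, 3/4)
c = (0, 2/3)
Σ b_i: 1/4·1 + 3/4·1 = 1 ✓
b·c: 3/4·2/3 = 1/2 ✓; 2 stages ⇒ order 2.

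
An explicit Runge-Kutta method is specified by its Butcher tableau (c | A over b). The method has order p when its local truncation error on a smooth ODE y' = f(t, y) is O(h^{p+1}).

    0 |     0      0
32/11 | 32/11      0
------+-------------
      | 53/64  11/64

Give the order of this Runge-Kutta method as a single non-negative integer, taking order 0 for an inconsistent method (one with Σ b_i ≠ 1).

b = (53/64, 11/64)
c = (0, 32/11)
Σ b_i: 53/64·1 + 11/64·1 = 1 ✓
b·c: 11/64·32/11 = 1/2 ✓; 2 stages ⇒ order 2.

2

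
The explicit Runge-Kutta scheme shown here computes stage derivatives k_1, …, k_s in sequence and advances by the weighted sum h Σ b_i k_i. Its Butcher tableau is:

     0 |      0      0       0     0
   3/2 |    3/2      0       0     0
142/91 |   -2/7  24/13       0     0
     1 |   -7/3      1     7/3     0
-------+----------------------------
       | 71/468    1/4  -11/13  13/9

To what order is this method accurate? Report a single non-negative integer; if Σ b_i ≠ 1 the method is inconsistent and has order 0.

b = (71/468, 1/4, -11/13, 13/9)
c = (0, 3/2, 142/91, 1)
Ac = (0, 0, 36/13, 401/78)
Σ b_i: 71/468·1 + 1/4·1 + (-11/13)·1 + 13/9·1 = 1 ✓
b·c: 1/4·3/2 + (-11/13)·142/91 + 13/9·1 = 42509/85176 ≠ 1/2 ⇒ order 1.

1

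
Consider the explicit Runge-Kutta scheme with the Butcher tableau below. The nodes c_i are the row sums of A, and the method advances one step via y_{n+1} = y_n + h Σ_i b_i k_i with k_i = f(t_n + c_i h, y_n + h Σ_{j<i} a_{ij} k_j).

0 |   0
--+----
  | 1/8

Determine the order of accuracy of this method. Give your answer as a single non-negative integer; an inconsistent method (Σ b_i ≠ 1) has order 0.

0

b = (1/8)
c = (0)
Σ b_i: 1/8·1 = 1/8 ≠ 1 ⇒ order 0.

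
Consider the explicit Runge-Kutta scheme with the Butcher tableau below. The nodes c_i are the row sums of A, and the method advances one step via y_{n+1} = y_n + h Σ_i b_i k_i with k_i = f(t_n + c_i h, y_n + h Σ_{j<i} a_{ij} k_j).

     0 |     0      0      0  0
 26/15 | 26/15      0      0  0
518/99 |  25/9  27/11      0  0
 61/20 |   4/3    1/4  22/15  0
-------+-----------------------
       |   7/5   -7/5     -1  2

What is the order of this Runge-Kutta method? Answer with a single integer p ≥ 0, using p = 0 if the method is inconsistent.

1

b = (7/5, -7/5, -1, 2)
c = (0, 26/15, 518/99, 61/20)
Ac = (0, 0, 234/55, 2189/270)
Σ b_i: 7/5·1 + (-7/5)·1 + (-1)·1 + 2·1 = 1 ✓
b·c: (-7/5)·26/15 + (-1)·518/99 + 2·61/20 = -7717/4950 ≠ 1/2 ⇒ order 1.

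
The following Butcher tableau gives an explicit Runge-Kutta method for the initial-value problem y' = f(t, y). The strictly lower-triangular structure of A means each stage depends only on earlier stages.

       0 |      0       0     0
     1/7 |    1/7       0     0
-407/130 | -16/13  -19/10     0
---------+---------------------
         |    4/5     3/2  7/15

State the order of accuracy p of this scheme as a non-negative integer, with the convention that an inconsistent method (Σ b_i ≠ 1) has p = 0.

b = (4/5, 3/2, 7/15)
c = (0, 1/7, -407/130)
Ac = (0, 0, -19/70)
Σ b_i: 4/5·1 + 3/2·1 + 7/15·1 = 83/30 ≠ 1 ⇒ order 0.

0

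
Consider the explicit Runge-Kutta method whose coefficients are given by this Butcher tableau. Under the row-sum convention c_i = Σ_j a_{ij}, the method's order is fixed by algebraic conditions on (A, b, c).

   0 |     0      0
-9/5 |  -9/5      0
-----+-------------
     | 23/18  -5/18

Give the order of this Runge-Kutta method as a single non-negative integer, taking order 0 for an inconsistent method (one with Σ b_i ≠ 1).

b = (23/18, -5/18)
c = (0, -9/5)
Σ b_i: 23/18·1 + (-5/18)·1 = 1 ✓
b·c: (-5/18)·(-9/5) = 1/2 ✓; 2 stages ⇒ order 2.

2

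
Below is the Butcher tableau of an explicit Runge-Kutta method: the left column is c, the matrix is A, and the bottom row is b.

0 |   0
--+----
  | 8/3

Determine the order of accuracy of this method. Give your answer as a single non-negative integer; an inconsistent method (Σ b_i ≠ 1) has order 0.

b = (8/3)
c = (0)
Σ b_i: 8/3·1 = 8/3 ≠ 1 ⇒ order 0.

0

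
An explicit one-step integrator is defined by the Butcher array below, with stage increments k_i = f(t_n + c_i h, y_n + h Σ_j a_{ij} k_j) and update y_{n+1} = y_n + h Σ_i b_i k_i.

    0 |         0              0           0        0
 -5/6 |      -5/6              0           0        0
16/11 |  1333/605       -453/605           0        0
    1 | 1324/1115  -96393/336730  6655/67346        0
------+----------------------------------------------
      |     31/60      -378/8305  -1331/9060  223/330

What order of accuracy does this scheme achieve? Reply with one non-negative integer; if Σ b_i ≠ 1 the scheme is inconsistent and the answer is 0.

b = (31/60, -378/8305, -1331/9060, 223/330)
c = (0, -5/6, 16/11, 1)
Ac = (0, 0, 151/242, 341/892)
Σ b_i: 31/60·1 + (-378/8305)·1 + (-1331/9060)·1 + 223/330·1 = 1 ✓
b·c: (-378/8305)·(-5/6) + (-1331/9060)·16/11 + 223/330·1 = 1/2 ✓
b·c²: (-378/8305)·25/36 + (-1331/9060)·256/121 + 223/330·1 = 1/3 ✓
b·Ac: (-1331/9060)·151/242 + 223/330·341/892 = 1/6 ✓
b·c³: (-378/8305)·(-125/216) + (-1331/9060)·4096/1331 + 223/330·1 = 1/4 ✓
b·(c∘Ac): (-1331/9060)·1208/1331 + 223/330·341/892 = 1/8 ✓
b·Ac²: (-1331/9060)·(-755/1452) + 223/330·55/5352 = 1/12 ✓
b·A²c: 223/330·55/892 = 1/24 ✓; 4 stages ⇒ order 4.

4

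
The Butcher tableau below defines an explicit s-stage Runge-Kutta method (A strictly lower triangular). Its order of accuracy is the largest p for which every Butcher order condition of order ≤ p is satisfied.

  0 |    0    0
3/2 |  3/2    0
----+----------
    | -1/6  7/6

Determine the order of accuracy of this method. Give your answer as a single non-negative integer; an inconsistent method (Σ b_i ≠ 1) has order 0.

b = (-1/6, 7/6)
c = (0, 3/2)
Σ b_i: (-1/6)·1 + 7/6·1 = 1 ✓
b·c: 7/6·3/2 = 7/4 ≠ 1/2 ⇒ order 1.

1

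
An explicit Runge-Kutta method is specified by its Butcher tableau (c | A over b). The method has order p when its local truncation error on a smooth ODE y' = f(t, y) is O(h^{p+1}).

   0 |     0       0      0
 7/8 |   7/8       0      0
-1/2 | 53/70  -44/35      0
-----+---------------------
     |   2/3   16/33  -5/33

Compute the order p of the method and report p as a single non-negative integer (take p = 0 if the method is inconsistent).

3

b = (2/3, 16/33, -5/33)
c = (0, 7/8, -1/2)
Ac = (0, 0, -11/10)
Σ b_i: 2/3·1 + 16/33·1 + (-5/33)·1 = 1 ✓
b·c: 16/33·7/8 + (-5/33)·(-1/2) = 1/2 ✓
b·c²: 16/33·49/64 + (-5/33)·1/4 = 1/3 ✓
b·Ac: (-5/33)·(-11/10) = 1/6 ✓; 3 stages ⇒ order 3.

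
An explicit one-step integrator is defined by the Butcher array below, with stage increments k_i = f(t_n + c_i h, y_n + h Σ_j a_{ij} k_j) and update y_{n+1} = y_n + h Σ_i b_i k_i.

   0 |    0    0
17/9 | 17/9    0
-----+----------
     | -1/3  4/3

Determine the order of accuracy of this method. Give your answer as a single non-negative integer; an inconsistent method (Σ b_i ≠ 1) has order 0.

1

b = (-1/3, 4/3)
c = (0, 17/9)
Σ b_i: (-1/3)·1 + 4/3·1 = 1 ✓
b·c: 4/3·17/9 = 68/27 ≠ 1/2 ⇒ order 1.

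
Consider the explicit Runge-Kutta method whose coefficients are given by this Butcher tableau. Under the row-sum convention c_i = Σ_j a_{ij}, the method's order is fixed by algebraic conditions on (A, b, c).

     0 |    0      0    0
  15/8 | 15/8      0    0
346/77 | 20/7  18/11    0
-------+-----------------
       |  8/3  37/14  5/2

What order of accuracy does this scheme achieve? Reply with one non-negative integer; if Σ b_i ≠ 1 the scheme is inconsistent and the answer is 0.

0

b = (8/3, 37/14, 5/2)
c = (0, 15/8, 346/77)
Ac = (0, 0, 135/44)
Σ b_i: 8/3·1 + 37/14·1 + 5/2·1 = 164/21 ≠ 1 ⇒ order 0.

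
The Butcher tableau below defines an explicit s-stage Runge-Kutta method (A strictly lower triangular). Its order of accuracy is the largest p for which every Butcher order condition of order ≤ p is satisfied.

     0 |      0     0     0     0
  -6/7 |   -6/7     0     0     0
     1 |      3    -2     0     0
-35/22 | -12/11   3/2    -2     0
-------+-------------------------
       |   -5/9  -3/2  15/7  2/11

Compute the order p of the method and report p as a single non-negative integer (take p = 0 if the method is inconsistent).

0

b = (-5/9, -3/2, 15/7, 2/11)
c = (0, -6/7, 1, -35/22)
Ac = (0, 0, 12/7, -23/7)
Σ b_i: (-5/9)·1 + (-3/2)·1 + 15/7·1 + 2/11·1 = 373/1386 ≠ 1 ⇒ order 0.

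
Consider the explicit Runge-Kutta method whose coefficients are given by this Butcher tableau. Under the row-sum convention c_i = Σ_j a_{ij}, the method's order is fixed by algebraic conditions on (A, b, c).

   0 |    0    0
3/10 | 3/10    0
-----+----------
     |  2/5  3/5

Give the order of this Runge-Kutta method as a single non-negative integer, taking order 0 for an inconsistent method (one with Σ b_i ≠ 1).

1

b = (2/5, 3/5)
c = (0, 3/10)
Σ b_i: 2/5·1 + 3/5·1 = 1 ✓
b·c: 3/5·3/10 = 9/50 ≠ 1/2 ⇒ order 1.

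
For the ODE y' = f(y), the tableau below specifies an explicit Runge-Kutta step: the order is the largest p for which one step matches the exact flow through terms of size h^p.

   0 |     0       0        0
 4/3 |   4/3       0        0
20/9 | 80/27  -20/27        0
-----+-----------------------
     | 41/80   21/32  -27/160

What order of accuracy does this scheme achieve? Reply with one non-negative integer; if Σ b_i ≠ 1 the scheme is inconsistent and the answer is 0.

3

b = (41/80, 21/32, -27/160)
c = (0, 4/3, 20/9)
Ac = (0, 0, -80/81)
Σ b_i: 41/80·1 + 21/32·1 + (-27/160)·1 = 1 ✓
b·c: 21/32·4/3 + (-27/160)·20/9 = 1/2 ✓
b·c²: 21/32·16/9 + (-27/160)·400/81 = 1/3 ✓
b·Ac: (-27/160)·(-80/81) = 1/6 ✓; 3 stages ⇒ order 3.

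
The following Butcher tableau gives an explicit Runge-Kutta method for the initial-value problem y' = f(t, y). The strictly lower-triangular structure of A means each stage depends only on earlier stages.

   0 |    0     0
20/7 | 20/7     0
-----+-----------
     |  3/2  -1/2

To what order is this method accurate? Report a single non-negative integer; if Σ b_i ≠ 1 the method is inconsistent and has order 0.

1

b = (3/2, -1/2)
c = (0, 20/7)
Σ b_i: 3/2·1 + (-1/2)·1 = 1 ✓
b·c: (-1/2)·20/7 = -10/7 ≠ 1/2 ⇒ order 1.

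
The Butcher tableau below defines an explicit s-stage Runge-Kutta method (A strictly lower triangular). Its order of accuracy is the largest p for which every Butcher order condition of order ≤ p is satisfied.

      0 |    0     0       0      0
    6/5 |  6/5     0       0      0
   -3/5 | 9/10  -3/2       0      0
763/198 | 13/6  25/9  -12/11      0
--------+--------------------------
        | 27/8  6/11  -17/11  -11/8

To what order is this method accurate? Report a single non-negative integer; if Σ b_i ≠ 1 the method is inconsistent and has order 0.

1

b = (27/8, 6/11, -17/11, -11/8)
c = (0, 6/5, -3/5, 763/198)
Ac = (0, 0, -9/5, 658/165)
Σ b_i: 27/8·1 + 6/11·1 + (-17/11)·1 + (-11/8)·1 = 1 ✓
b·c: 6/11·6/5 + (-17/11)·(-3/5) + (-11/8)·763/198 = -29437/7920 ≠ 1/2 ⇒ order 1.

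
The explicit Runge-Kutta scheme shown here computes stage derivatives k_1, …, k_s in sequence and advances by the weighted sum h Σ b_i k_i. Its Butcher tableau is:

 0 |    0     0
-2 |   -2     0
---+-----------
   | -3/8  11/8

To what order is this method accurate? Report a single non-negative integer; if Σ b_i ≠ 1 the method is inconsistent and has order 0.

b = (-3/8, 11/8)
c = (0, -2)
Σ b_i: (-3/8)·1 + 11/8·1 = 1 ✓
b·c: 11/8·(-2) = -11/4 ≠ 1/2 ⇒ order 1.

1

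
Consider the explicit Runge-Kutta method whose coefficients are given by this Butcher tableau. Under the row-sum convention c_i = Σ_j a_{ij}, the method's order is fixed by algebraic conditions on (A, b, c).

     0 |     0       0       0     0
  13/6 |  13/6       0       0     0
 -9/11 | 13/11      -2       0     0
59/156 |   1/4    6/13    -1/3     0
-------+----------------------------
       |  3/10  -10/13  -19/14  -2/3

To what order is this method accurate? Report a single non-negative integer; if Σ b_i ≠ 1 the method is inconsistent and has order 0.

0

b = (3/10, -10/13, -19/14, -2/3)
c = (0, 13/6, -9/11, 59/156)
Ac = (0, 0, -13/3, 14/11)
Σ b_i: 3/10·1 + (-10/13)·1 + (-19/14)·1 + (-2/3)·1 = -3403/1365 ≠ 1 ⇒ order 0.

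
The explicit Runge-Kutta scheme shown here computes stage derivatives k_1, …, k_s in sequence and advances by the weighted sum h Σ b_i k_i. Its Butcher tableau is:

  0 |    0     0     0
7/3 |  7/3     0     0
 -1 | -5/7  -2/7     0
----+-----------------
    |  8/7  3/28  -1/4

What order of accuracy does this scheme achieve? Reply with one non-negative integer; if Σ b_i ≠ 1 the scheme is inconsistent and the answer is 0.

b = (8/7, 3/28, -1/4)
c = (0, 7/3, -1)
Ac = (0, 0, -2/3)
Σ b_i: 8/7·1 + 3/28·1 + (-1/4)·1 = 1 ✓
b·c: 3/28·7/3 + (-1/4)·(-1) = 1/2 ✓
b·c²: 3/28·49/9 + (-1/4)·1 = 1/3 ✓
b·Ac: (-1/4)·(-2/3) = 1/6 ✓; 3 stages ⇒ order 3.

3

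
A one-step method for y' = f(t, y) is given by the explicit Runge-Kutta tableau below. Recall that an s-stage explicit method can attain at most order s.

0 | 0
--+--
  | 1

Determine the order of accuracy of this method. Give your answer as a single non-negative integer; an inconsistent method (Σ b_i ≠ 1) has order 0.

b = (1)
c = (0)
Σ b_i: 1·1 = 1 ✓; 1 stage ⇒ order 1.

1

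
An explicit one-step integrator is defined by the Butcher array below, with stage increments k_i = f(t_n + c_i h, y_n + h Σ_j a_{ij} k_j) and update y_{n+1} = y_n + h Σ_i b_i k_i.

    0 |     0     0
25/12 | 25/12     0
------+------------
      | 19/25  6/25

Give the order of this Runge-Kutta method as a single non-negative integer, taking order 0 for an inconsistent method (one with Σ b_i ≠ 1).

b = (19/25, 6/25)
c = (0, 25/12)
Σ b_i: 19/25·1 + 6/25·1 = 1 ✓
b·c: 6/25·25/12 = 1/2 ✓; 2 stages ⇒ order 2.

2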